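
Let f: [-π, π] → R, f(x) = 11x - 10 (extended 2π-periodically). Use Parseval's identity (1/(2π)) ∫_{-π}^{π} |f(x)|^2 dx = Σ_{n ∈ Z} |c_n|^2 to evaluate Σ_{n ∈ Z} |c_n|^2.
Σ |c_n|^2 = 121π^2/3 + 100

Expand and integrate term by term over [-π, π]:
  ∫ (11x)^2 dx = 121·(2π^3/3); ∫ 2·11·(-10)·x dx = 0 (odd integrand); ∫ (-10)^2 dx = 100·2π.
So (1/(2π)) ∫_{-π}^{π} (11x - 10)^2 dx = 121π^2/3 + 100 = 121π^2/3 + 100.
Parseval ⇒ Σ |c_n|^2 = 121π^2/3 + 100.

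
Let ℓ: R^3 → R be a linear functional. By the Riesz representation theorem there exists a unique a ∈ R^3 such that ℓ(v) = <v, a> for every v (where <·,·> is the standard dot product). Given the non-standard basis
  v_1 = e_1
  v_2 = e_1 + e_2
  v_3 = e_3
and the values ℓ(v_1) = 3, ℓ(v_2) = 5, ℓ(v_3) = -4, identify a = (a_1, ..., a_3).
a = (3, 2, -4)

Write a = (a_1, ..., a_3) in the standard basis. For each basis vector v_i, ℓ(v_i) = <v_i, a> is a linear equation in the a_j's. Collect the n equations into a matrix system V a = ℓ, where row i of V is v_i (expressed in the standard basis). Since V is invertible (lower-triangular with 1s on the diagonal, up to permutation), solve by back-substitution:
  V =
[[1, 0, 0],
 [1, 1, 0],
 [0, 0, 1]]
  V a = (3, 5, -4)
Solving gives a = (3, 2, -4).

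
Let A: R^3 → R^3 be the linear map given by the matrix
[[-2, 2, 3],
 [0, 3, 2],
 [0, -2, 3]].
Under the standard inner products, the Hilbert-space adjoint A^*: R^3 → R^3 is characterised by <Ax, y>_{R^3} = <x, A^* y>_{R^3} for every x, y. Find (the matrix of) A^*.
A^* = A^T =
[[-2, 0, 0],
 [2, 3, -2],
 [3, 2, 3]]

For real matrices with standard dot products, the defining identity <Ax, y> = <x, A^* y> gives (Ax)^T y = x^T (A^*) y, i.e. x^T A^T y = x^T (A^*) y. Since this holds for all x, y, we must have A^* = A^T. Therefore
A^* =
[[-2, 0, 0],
 [2, 3, -2],
 [3, 2, 3]].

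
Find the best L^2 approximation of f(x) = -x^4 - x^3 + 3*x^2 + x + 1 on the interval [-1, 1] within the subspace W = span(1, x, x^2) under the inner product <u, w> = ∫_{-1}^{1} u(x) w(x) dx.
g(x) = 15*x^2/7 + 2*x/5 + 38/35

The best approximation g ∈ W is the orthogonal projection of f onto W. Writing g = a_0 + a_1 x + a_2 x^2, the coefficients solve the normal equations G · a = b where
  G_{ij} = <φ_i, φ_j> and b_i = <f, φ_i>, with φ_0 = 1, φ_1 = x, φ_2 = x^2.
G =
  [2, 0, 2/3]
  [0, 2/3, 0]
  [2/3, 0, 2/5],
b = (18/5, 4/15, 166/105).
Solving gives a_0 = 38/35, a_1 = 2/5, a_2 = 15/7, so
  g(x) = 15*x^2/7 + 2*x/5 + 38/35.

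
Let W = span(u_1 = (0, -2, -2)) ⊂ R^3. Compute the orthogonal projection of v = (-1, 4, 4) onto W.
proj_W(v) = (0, 4, 4)

Set up U = [u_1 | ... | u_1] ∈ R^(3×1). The projector onto W = col(U) is P = U (U^T U)^(-1) U^T.
Compute U^T U =
  [8],
and U^T v = (-16).
Solve U^T U · c = U^T v for the coefficients: c = (-2). The projection is proj_W(v) = U c.
Check: (v - proj_W(v)) · u_1 = 0  (should be 0).
Result: proj_W(v) = (0, 4, 4).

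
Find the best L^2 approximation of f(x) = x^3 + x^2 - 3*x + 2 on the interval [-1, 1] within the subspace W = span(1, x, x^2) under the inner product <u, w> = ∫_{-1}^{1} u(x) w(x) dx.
g(x) = x^2 - 12*x/5 + 2

The best approximation g ∈ W is the orthogonal projection of f onto W. Writing g = a_0 + a_1 x + a_2 x^2, the coefficients solve the normal equations G · a = b where
  G_{ij} = <φ_i, φ_j> and b_i = <f, φ_i>, with φ_0 = 1, φ_1 = x, φ_2 = x^2.
G =
  [2, 0, 2/3]
  [0, 2/3, 0]
  [2/3, 0, 2/5],
b = (14/3, -8/5, 26/15).
Solving gives a_0 = 2, a_1 = -12/5, a_2 = 1, so
  g(x) = x^2 - 12*x/5 + 2.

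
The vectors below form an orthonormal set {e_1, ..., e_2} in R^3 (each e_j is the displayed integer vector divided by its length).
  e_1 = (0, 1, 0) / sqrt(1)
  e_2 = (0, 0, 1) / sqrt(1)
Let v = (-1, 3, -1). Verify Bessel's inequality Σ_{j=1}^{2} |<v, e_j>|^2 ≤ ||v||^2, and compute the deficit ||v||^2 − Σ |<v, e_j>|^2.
Σ |<v, e_j>|^2 = 10; ||v||^2 = 11; deficit = 1

Write each e_j = u_j / sqrt(<u_j, u_j>) where u_j is the displayed integer vector. Then <v, e_j> = <v, u_j> / sqrt(<u_j, u_j>), so |<v, e_j>|^2 = <v, u_j>^2 / <u_j, u_j>.
Coefficients: <v, e_1> = 3/sqrt(1), <v, e_2> = -1/sqrt(1).
Square and sum: Σ |<v, e_j>|^2 = 10.
Compute ||v||^2 = v·v = 11.
Deficit = 11 − 10 = 1 ≥ 0, confirming Bessel's inequality. (The deficit equals ||v − Σ <v,e_j> e_j||^2, the squared distance from v to span{e_j}.)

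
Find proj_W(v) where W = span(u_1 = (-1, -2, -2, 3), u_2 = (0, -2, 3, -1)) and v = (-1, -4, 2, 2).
proj_W(v) = (-214/227, -970/227, 385/227, 371/227)

Set up U = [u_1 | ... | u_2] ∈ R^(4×2). The projector onto W = col(U) is P = U (U^T U)^(-1) U^T.
Compute U^T U =
  [18, -5]
  [-5, 14],
and U^T v = (11, 12).
Solve U^T U · c = U^T v for the coefficients: c = (214/227, 271/227). The projection is proj_W(v) = U c.
Check: (v - proj_W(v)) · u_1 = 0  (should be 0).
Check: (v - proj_W(v)) · u_2 = 0  (should be 0).
Result: proj_W(v) = (-214/227, -970/227, 385/227, 371/227).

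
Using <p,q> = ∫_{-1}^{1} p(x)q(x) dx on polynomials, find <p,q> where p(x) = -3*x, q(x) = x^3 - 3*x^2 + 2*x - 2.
<p,q> = -26/5

Expand the product: p(x)·q(x) = -3*x^4 + 9*x^3 - 6*x^2 + 6*x.
∫_{-1}^{1} of each monomial x^k gives [2/(k+1) if k even, 0 if k odd]. Integrating term-by-term (or equivalently evaluating the antiderivative F(x) = -3*x^5/5 + 9*x^4/4 - 2*x^3 + 3*x^2 at the endpoints):
  F(1) − F(−1) = 53/20 − (157/20) = -26/5.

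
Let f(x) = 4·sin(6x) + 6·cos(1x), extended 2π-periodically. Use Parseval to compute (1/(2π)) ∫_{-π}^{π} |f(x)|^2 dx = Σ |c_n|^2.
Σ |c_n|^2 = 26

Expand |f|^2 and use orthogonality of {sin(nx), cos(mx)} on [-π, π]:
  ∫_{-π}^{π} sin(nx)^2 dx = π, ∫ cos(mx)^2 dx = π, and cross terms integrate to 0.
So ∫_{-π}^{π} f(x)^2 dx = 4^2 · π + 6^2 · π = (16 + 36)π.
Divide by 2π: (16 + 36)/2 = 26.
By Parseval, this equals Σ |c_n|^2.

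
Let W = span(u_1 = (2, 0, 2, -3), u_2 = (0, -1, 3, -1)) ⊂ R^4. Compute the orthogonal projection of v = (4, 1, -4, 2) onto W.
proj_W(v) = (69/53, 201/106, -465/106, -3/53)

Set up U = [u_1 | ... | u_2] ∈ R^(4×2). The projector onto W = col(U) is P = U (U^T U)^(-1) U^T.
Compute U^T U =
  [17, 9]
  [9, 11],
and U^T v = (-6, -15).
Solve U^T U · c = U^T v for the coefficients: c = (69/106, -201/106). The projection is proj_W(v) = U c.
Check: (v - proj_W(v)) · u_1 = 0  (should be 0).
Check: (v - proj_W(v)) · u_2 = 0  (should be 0).
Result: proj_W(v) = (69/53, 201/106, -465/106, -3/53).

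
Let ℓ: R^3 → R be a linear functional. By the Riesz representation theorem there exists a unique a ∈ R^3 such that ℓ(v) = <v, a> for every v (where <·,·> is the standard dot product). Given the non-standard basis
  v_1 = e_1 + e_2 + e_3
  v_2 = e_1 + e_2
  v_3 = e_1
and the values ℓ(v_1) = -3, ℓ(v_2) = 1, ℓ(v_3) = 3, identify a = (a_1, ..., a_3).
a = (3, -2, -4)

Write a = (a_1, ..., a_3) in the standard basis. For each basis vector v_i, ℓ(v_i) = <v_i, a> is a linear equation in the a_j's. Collect the n equations into a matrix system V a = ℓ, where row i of V is v_i (expressed in the standard basis). Since V is invertible (lower-triangular with 1s on the diagonal, up to permutation), solve by back-substitution:
  V =
[[1, 1, 1],
 [1, 1, 0],
 [1, 0, 0]]
  V a = (-3, 1, 3)
Solving gives a = (3, -2, -4).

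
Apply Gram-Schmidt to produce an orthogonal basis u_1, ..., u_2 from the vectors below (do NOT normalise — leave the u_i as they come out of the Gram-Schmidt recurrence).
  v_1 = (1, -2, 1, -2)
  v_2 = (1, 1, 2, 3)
Orthogonal basis:
  u_1 = (1, -2, 1, -2)
  u_2 = (3/2, 0, 5/2, 2)

Apply the Gram-Schmidt recurrence
  u_1 = v_1
  u_i = v_i − Σ_{j<i} ((v_i · u_j) / (u_j · u_j)) · u_j.

Step by step this gives:
  u_1 = (1, -2, 1, -2)
  u_2 = (3/2, 0, 5/2, 2)

Orthogonality check:
  u_2 · u_1 = 0 (should be 0)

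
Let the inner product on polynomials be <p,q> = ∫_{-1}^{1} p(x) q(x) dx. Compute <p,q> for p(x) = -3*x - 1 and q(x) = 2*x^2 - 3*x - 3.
<p,q> = 32/3

Expand the product: p(x)·q(x) = -6*x^3 + 7*x^2 + 12*x + 3.
∫_{-1}^{1} of each monomial x^k gives [2/(k+1) if k even, 0 if k odd]. Integrating term-by-term (or equivalently evaluating the antiderivative F(x) = -3*x^4/2 + 7*x^3/3 + 6*x^2 + 3*x at the endpoints):
  F(1) − F(−1) = 59/6 − (-5/6) = 32/3.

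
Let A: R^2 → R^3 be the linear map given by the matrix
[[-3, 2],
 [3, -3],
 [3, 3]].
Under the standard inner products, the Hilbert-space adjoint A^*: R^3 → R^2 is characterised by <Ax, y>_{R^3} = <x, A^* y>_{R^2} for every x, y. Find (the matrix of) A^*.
A^* = A^T =
[[-3, 3, 3],
 [2, -3, 3]]

For real matrices with standard dot products, the defining identity <Ax, y> = <x, A^* y> gives (Ax)^T y = x^T (A^*) y, i.e. x^T A^T y = x^T (A^*) y. Since this holds for all x, y, we must have A^* = A^T. Therefore
A^* =
[[-3, 3, 3],
 [2, -3, 3]].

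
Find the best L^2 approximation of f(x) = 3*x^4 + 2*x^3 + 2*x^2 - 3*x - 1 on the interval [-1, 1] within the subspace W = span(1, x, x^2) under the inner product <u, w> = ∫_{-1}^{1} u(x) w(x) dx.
g(x) = 32*x^2/7 - 9*x/5 - 44/35

The best approximation g ∈ W is the orthogonal projection of f onto W. Writing g = a_0 + a_1 x + a_2 x^2, the coefficients solve the normal equations G · a = b where
  G_{ij} = <φ_i, φ_j> and b_i = <f, φ_i>, with φ_0 = 1, φ_1 = x, φ_2 = x^2.
G =
  [2, 0, 2/3]
  [0, 2/3, 0]
  [2/3, 0, 2/5],
b = (8/15, -6/5, 104/105).
Solving gives a_0 = -44/35, a_1 = -9/5, a_2 = 32/7, so
  g(x) = 32*x^2/7 - 9*x/5 - 44/35.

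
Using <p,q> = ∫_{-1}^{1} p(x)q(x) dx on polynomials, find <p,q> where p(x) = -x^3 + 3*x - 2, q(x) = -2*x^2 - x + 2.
<p,q> = -104/15

Expand the product: p(x)·q(x) = 2*x^5 + x^4 - 8*x^3 + x^2 + 8*x - 4.
∫_{-1}^{1} of each monomial x^k gives [2/(k+1) if k even, 0 if k odd]. Integrating term-by-term (or equivalently evaluating the antiderivative F(x) = x^6/3 + x^5/5 - 2*x^4 + x^3/3 + 4*x^2 - 4*x at the endpoints):
  F(1) − F(−1) = -17/15 − (29/5) = -104/15.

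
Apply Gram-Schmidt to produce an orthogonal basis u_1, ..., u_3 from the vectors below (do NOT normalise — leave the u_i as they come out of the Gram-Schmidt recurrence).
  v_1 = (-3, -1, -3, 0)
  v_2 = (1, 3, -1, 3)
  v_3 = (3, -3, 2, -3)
Orthogonal basis:
  u_1 = (-3, -1, -3, 0)
  u_2 = (10/19, 54/19, -28/19, 3)
  u_3 = (599/371, -327/371, -70/53, -36/371)

Apply the Gram-Schmidt recurrence
  u_1 = v_1
  u_i = v_i − Σ_{j<i} ((v_i · u_j) / (u_j · u_j)) · u_j.

Step by step this gives:
  u_1 = (-3, -1, -3, 0)
  u_2 = (10/19, 54/19, -28/19, 3)
  u_3 = (599/371, -327/371, -70/53, -36/371)

Orthogonality check:
  u_2 · u_1 = 0 (should be 0)
  u_3 · u_1 = 0 (should be 0)
  u_3 · u_2 = 0 (should be 0)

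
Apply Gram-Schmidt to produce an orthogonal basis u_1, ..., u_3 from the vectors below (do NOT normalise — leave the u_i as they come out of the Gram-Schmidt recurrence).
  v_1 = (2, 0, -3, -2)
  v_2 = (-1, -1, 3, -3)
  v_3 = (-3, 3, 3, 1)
Orthogonal basis:
  u_1 = (2, 0, -3, -2)
  u_2 = (-7/17, -1, 36/17, -61/17)
  u_3 = (-44/45, 962/315, -4/35, -254/315)

Apply the Gram-Schmidt recurrence
  u_1 = v_1
  u_i = v_i − Σ_{j<i} ((v_i · u_j) / (u_j · u_j)) · u_j.

Step by step this gives:
  u_1 = (2, 0, -3, -2)
  u_2 = (-7/17, -1, 36/17, -61/17)
  u_3 = (-44/45, 962/315, -4/35, -254/315)

Orthogonality check:
  u_2 · u_1 = 0 (should be 0)
  u_3 · u_1 = 0 (should be 0)
  u_3 · u_2 = 0 (should be 0)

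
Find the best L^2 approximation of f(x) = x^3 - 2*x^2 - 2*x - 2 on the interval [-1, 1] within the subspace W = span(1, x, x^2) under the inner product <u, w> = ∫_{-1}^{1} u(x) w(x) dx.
g(x) = -2*x^2 - 7*x/5 - 2

The best approximation g ∈ W is the orthogonal projection of f onto W. Writing g = a_0 + a_1 x + a_2 x^2, the coefficients solve the normal equations G · a = b where
  G_{ij} = <φ_i, φ_j> and b_i = <f, φ_i>, with φ_0 = 1, φ_1 = x, φ_2 = x^2.
G =
  [2, 0, 2/3]
  [0, 2/3, 0]
  [2/3, 0, 2/5],
b = (-16/3, -14/15, -32/15).
Solving gives a_0 = -2, a_1 = -7/5, a_2 = -2, so
  g(x) = -2*x^2 - 7*x/5 - 2.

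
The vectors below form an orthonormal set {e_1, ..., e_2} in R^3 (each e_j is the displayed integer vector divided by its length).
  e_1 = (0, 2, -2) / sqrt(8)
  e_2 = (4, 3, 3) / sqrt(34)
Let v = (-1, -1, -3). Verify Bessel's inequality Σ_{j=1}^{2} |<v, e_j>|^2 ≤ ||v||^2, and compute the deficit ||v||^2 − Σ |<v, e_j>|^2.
Σ |<v, e_j>|^2 = 162/17; ||v||^2 = 11; deficit = 25/17

Write each e_j = u_j / sqrt(<u_j, u_j>) where u_j is the displayed integer vector. Then <v, e_j> = <v, u_j> / sqrt(<u_j, u_j>), so |<v, e_j>|^2 = <v, u_j>^2 / <u_j, u_j>.
Coefficients: <v, e_1> = 4/sqrt(8), <v, e_2> = -16/sqrt(34).
Square and sum: Σ |<v, e_j>|^2 = 162/17.
Compute ||v||^2 = v·v = 11.
Deficit = 11 − 162/17 = 25/17 ≥ 0, confirming Bessel's inequality. (The deficit equals ||v − Σ <v,e_j> e_j||^2, the squared distance from v to span{e_j}.)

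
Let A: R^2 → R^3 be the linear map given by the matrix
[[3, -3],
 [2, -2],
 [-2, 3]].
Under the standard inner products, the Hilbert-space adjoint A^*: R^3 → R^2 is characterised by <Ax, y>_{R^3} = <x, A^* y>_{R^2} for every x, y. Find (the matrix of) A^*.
A^* = A^T =
[[3, 2, -2],
 [-3, -2, 3]]

For real matrices with standard dot products, the defining identity <Ax, y> = <x, A^* y> gives (Ax)^T y = x^T (A^*) y, i.e. x^T A^T y = x^T (A^*) y. Since this holds for all x, y, we must have A^* = A^T. Therefore
A^* =
[[3, 2, -2],
 [-3, -2, 3]].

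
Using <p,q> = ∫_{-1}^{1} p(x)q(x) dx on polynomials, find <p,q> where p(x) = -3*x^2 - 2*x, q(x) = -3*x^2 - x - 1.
<p,q> = 104/15

Expand the product: p(x)·q(x) = 9*x^4 + 9*x^3 + 5*x^2 + 2*x.
∫_{-1}^{1} of each monomial x^k gives [2/(k+1) if k even, 0 if k odd]. Integrating term-by-term (or equivalently evaluating the antiderivative F(x) = 9*x^5/5 + 9*x^4/4 + 5*x^3/3 + x^2 at the endpoints):
  F(1) − F(−1) = 403/60 − (-13/60) = 104/15.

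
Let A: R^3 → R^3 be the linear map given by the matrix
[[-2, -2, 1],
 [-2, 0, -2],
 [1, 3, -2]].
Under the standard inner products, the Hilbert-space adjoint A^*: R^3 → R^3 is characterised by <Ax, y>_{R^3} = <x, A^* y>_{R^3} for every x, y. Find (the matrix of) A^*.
A^* = A^T =
[[-2, -2, 1],
 [-2, 0, 3],
 [1, -2, -2]]

For real matrices with standard dot products, the defining identity <Ax, y> = <x, A^* y> gives (Ax)^T y = x^T (A^*) y, i.e. x^T A^T y = x^T (A^*) y. Since this holds for all x, y, we must have A^* = A^T. Therefore
A^* =
[[-2, -2, 1],
 [-2, 0, 3],
 [1, -2, -2]].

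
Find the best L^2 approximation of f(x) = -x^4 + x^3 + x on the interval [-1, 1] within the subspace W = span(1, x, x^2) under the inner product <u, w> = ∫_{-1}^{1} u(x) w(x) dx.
g(x) = -6*x^2/7 + 8*x/5 + 3/35

The best approximation g ∈ W is the orthogonal projection of f onto W. Writing g = a_0 + a_1 x + a_2 x^2, the coefficients solve the normal equations G · a = b where
  G_{ij} = <φ_i, φ_j> and b_i = <f, φ_i>, with φ_0 = 1, φ_1 = x, φ_2 = x^2.
G =
  [2, 0, 2/3]
  [0, 2/3, 0]
  [2/3, 0, 2/5],
b = (-2/5, 16/15, -2/7).
Solving gives a_0 = 3/35, a_1 = 8/5, a_2 = -6/7, so
  g(x) = -6*x^2/7 + 8*x/5 + 3/35.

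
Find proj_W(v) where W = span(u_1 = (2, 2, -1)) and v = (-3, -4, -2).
proj_W(v) = (-8/3, -8/3, 4/3)

Set up U = [u_1 | ... | u_1] ∈ R^(3×1). The projector onto W = col(U) is P = U (U^T U)^(-1) U^T.
Compute U^T U =
  [9],
and U^T v = (-12).
Solve U^T U · c = U^T v for the coefficients: c = (-4/3). The projection is proj_W(v) = U c.
Check: (v - proj_W(v)) · u_1 = 0  (should be 0).
Result: proj_W(v) = (-8/3, -8/3, 4/3).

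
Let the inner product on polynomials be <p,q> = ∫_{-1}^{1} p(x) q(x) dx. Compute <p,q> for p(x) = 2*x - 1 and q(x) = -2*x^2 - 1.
<p,q> = 10/3

Expand the product: p(x)·q(x) = -4*x^3 + 2*x^2 - 2*x + 1.
∫_{-1}^{1} of each monomial x^k gives [2/(k+1) if k even, 0 if k odd]. Integrating term-by-term (or equivalently evaluating the antiderivative F(x) = -x^4 + 2*x^3/3 - x^2 + x at the endpoints):
  F(1) − F(−1) = -1/3 − (-11/3) = 10/3.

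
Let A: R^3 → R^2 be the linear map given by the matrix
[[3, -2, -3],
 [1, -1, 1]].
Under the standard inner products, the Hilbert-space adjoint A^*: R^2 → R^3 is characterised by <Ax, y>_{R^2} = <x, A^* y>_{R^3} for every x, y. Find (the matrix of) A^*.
A^* = A^T =
[[3, 1],
 [-2, -1],
 [-3, 1]]

For real matrices with standard dot products, the defining identity <Ax, y> = <x, A^* y> gives (Ax)^T y = x^T (A^*) y, i.e. x^T A^T y = x^T (A^*) y. Since this holds for all x, y, we must have A^* = A^T. Therefore
A^* =
[[3, 1],
 [-2, -1],
 [-3, 1]].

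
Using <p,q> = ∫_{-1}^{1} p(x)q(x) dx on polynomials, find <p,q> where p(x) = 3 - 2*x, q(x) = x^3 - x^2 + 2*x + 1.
<p,q> = 8/15

Expand the product: p(x)·q(x) = -2*x^4 + 5*x^3 - 7*x^2 + 4*x + 3.
∫_{-1}^{1} of each monomial x^k gives [2/(k+1) if k even, 0 if k odd]. Integrating term-by-term (or equivalently evaluating the antiderivative F(x) = -2*x^5/5 + 5*x^4/4 - 7*x^3/3 + 2*x^2 + 3*x at the endpoints):
  F(1) − F(−1) = 211/60 − (179/60) = 8/15.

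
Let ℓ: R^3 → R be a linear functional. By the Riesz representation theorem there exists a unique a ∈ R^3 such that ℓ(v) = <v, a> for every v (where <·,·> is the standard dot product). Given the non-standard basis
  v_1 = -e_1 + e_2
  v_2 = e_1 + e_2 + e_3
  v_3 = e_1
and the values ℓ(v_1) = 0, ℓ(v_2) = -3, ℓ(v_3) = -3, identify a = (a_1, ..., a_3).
a = (-3, -3, 3)

Write a = (a_1, ..., a_3) in the standard basis. For each basis vector v_i, ℓ(v_i) = <v_i, a> is a linear equation in the a_j's. Collect the n equations into a matrix system V a = ℓ, where row i of V is v_i (expressed in the standard basis). Since V is invertible (lower-triangular with 1s on the diagonal, up to permutation), solve by back-substitution:
  V =
[[-1, 1, 0],
 [1, 1, 1],
 [1, 0, 0]]
  V a = (0, -3, -3)
Solving gives a = (-3, -3, 3).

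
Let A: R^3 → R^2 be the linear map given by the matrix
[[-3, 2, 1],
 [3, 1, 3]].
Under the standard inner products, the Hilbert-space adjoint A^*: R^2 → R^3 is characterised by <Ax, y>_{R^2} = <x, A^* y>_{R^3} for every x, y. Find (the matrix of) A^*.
A^* = A^T =
[[-3, 3],
 [2, 1],
 [1, 3]]

For real matrices with standard dot products, the defining identity <Ax, y> = <x, A^* y> gives (Ax)^T y = x^T (A^*) y, i.e. x^T A^T y = x^T (A^*) y. Since this holds for all x, y, we must have A^* = A^T. Therefore
A^* =
[[-3, 3],
 [2, 1],
 [1, 3]].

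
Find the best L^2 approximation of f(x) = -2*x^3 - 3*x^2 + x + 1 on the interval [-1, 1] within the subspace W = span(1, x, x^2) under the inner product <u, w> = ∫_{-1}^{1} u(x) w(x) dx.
g(x) = -3*x^2 - x/5 + 1

The best approximation g ∈ W is the orthogonal projection of f onto W. Writing g = a_0 + a_1 x + a_2 x^2, the coefficients solve the normal equations G · a = b where
  G_{ij} = <φ_i, φ_j> and b_i = <f, φ_i>, with φ_0 = 1, φ_1 = x, φ_2 = x^2.
G =
  [2, 0, 2/3]
  [0, 2/3, 0]
  [2/3, 0, 2/5],
b = (0, -2/15, -8/15).
Solving gives a_0 = 1, a_1 = -1/5, a_2 = -3, so
  g(x) = -3*x^2 - x/5 + 1.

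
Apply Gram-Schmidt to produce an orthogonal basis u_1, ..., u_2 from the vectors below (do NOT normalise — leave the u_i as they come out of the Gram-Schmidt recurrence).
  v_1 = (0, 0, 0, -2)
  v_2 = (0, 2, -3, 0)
Orthogonal basis:
  u_1 = (0, 0, 0, -2)
  u_2 = (0, 2, -3, 0)

Apply the Gram-Schmidt recurrence
  u_1 = v_1
  u_i = v_i − Σ_{j<i} ((v_i · u_j) / (u_j · u_j)) · u_j.

Step by step this gives:
  u_1 = (0, 0, 0, -2)
  u_2 = (0, 2, -3, 0)

Orthogonality check:
  u_2 · u_1 = 0 (should be 0)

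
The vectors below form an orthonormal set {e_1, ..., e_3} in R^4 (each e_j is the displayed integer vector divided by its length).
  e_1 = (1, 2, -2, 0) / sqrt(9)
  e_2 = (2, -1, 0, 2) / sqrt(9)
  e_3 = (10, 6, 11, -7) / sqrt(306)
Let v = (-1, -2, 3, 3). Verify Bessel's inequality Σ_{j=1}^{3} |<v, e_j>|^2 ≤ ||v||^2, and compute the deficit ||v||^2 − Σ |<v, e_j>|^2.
Σ |<v, e_j>|^2 = 2719/153; ||v||^2 = 23; deficit = 800/153

Write each e_j = u_j / sqrt(<u_j, u_j>) where u_j is the displayed integer vector. Then <v, e_j> = <v, u_j> / sqrt(<u_j, u_j>), so |<v, e_j>|^2 = <v, u_j>^2 / <u_j, u_j>.
Coefficients: <v, e_1> = -11/sqrt(9), <v, e_2> = 6/sqrt(9), <v, e_3> = -10/sqrt(306).
Square and sum: Σ |<v, e_j>|^2 = 2719/153.
Compute ||v||^2 = v·v = 23.
Deficit = 23 − 2719/153 = 800/153 ≥ 0, confirming Bessel's inequality. (The deficit equals ||v − Σ <v,e_j> e_j||^2, the squared distance from v to span{e_j}.)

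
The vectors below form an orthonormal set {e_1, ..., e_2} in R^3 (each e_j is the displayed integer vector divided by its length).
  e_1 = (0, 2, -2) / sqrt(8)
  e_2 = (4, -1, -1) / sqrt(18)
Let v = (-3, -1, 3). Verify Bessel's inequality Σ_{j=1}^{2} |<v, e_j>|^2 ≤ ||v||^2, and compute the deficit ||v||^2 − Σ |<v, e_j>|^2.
Σ |<v, e_j>|^2 = 170/9; ||v||^2 = 19; deficit = 1/9

Write each e_j = u_j / sqrt(<u_j, u_j>) where u_j is the displayed integer vector. Then <v, e_j> = <v, u_j> / sqrt(<u_j, u_j>), so |<v, e_j>|^2 = <v, u_j>^2 / <u_j, u_j>.
Coefficients: <v, e_1> = -8/sqrt(8), <v, e_2> = -14/sqrt(18).
Square and sum: Σ |<v, e_j>|^2 = 170/9.
Compute ||v||^2 = v·v = 19.
Deficit = 19 − 170/9 = 1/9 ≥ 0, confirming Bessel's inequality. (The deficit equals ||v − Σ <v,e_j> e_j||^2, the squared distance from v to span{e_j}.)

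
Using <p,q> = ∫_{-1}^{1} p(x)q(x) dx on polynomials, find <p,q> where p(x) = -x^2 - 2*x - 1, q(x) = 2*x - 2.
<p,q> = 8/3

Expand the product: p(x)·q(x) = -2*x^3 - 2*x^2 + 2*x + 2.
∫_{-1}^{1} of each monomial x^k gives [2/(k+1) if k even, 0 if k odd]. Integrating term-by-term (or equivalently evaluating the antiderivative F(x) = -x^4/2 - 2*x^3/3 + x^2 + 2*x at the endpoints):
  F(1) − F(−1) = 11/6 − (-5/6) = 8/3.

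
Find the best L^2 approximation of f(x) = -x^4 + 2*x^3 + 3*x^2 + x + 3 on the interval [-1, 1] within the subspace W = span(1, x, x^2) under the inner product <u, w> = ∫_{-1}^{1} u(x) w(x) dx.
g(x) = 15*x^2/7 + 11*x/5 + 108/35

The best approximation g ∈ W is the orthogonal projection of f onto W. Writing g = a_0 + a_1 x + a_2 x^2, the coefficients solve the normal equations G · a = b where
  G_{ij} = <φ_i, φ_j> and b_i = <f, φ_i>, with φ_0 = 1, φ_1 = x, φ_2 = x^2.
G =
  [2, 0, 2/3]
  [0, 2/3, 0]
  [2/3, 0, 2/5],
b = (38/5, 22/15, 102/35).
Solving gives a_0 = 108/35, a_1 = 11/5, a_2 = 15/7, so
  g(x) = 15*x^2/7 + 11*x/5 + 108/35.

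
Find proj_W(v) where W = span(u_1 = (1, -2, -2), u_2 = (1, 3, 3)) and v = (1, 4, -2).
proj_W(v) = (1, 1, 1)

Set up U = [u_1 | ... | u_2] ∈ R^(3×2). The projector onto W = col(U) is P = U (U^T U)^(-1) U^T.
Compute U^T U =
  [9, -11]
  [-11, 19],
and U^T v = (-3, 7).
Solve U^T U · c = U^T v for the coefficients: c = (2/5, 3/5). The projection is proj_W(v) = U c.
Check: (v - proj_W(v)) · u_1 = 0  (should be 0).
Check: (v - proj_W(v)) · u_2 = 0  (should be 0).
Result: proj_W(v) = (1, 1, 1).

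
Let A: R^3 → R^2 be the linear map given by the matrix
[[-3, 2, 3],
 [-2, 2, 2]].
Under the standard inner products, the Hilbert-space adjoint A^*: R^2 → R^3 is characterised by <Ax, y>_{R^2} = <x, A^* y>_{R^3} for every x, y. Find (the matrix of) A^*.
A^* = A^T =
[[-3, -2],
 [2, 2],
 [3, 2]]

For real matrices with standard dot products, the defining identity <Ax, y> = <x, A^* y> gives (Ax)^T y = x^T (A^*) y, i.e. x^T A^T y = x^T (A^*) y. Since this holds for all x, y, we must have A^* = A^T. Therefore
A^* =
[[-3, -2],
 [2, 2],
 [3, 2]].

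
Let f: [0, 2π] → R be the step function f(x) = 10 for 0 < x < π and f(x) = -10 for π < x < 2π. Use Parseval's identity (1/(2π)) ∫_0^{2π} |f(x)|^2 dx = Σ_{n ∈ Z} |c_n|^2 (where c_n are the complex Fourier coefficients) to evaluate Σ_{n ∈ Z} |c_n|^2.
Σ |c_n|^2 = 100

Parseval equates the L^2 energy of f (normalised by 1/(2π)) with the ℓ^2 sum of its Fourier coefficients: (1/(2π)) ∫_0^{2π} |f|^2 = Σ |c_n|^2.
Compute the left side: (1/(2π)) [∫_0^π 10^2 dx + ∫_π^{2π} (-10)^2 dx] = (1/(2π)) · (100π + 100π) = (100 + 100)/2 = 100.
So Σ_{n ∈ Z} |c_n|^2 = 100.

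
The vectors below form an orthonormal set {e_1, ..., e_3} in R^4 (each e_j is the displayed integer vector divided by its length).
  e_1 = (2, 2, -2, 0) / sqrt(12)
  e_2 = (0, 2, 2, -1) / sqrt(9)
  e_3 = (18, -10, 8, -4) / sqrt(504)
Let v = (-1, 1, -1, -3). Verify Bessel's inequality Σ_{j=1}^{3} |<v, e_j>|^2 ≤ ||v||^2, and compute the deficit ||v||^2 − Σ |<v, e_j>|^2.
Σ |<v, e_j>|^2 = 52/21; ||v||^2 = 12; deficit = 200/21

Write each e_j = u_j / sqrt(<u_j, u_j>) where u_j is the displayed integer vector. Then <v, e_j> = <v, u_j> / sqrt(<u_j, u_j>), so |<v, e_j>|^2 = <v, u_j>^2 / <u_j, u_j>.
Coefficients: <v, e_1> = 2/sqrt(12), <v, e_2> = 3/sqrt(9), <v, e_3> = -24/sqrt(504).
Square and sum: Σ |<v, e_j>|^2 = 52/21.
Compute ||v||^2 = v·v = 12.
Deficit = 12 − 52/21 = 200/21 ≥ 0, confirming Bessel's inequality. (The deficit equals ||v − Σ <v,e_j> e_j||^2, the squared distance from v to span{e_j}.)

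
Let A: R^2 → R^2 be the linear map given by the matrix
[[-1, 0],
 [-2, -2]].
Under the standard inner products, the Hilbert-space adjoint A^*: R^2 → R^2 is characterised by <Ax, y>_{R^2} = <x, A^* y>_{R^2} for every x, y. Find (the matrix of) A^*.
A^* = A^T =
[[-1, -2],
 [0, -2]]

For real matrices with standard dot products, the defining identity <Ax, y> = <x, A^* y> gives (Ax)^T y = x^T (A^*) y, i.e. x^T A^T y = x^T (A^*) y. Since this holds for all x, y, we must have A^* = A^T. Therefore
A^* =
[[-1, -2],
 [0, -2]].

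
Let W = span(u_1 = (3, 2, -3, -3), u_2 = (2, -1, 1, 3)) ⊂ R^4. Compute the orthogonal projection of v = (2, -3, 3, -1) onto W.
proj_W(v) = (236/401, -237/401, 271/401, 609/401)

Set up U = [u_1 | ... | u_2] ∈ R^(4×2). The projector onto W = col(U) is P = U (U^T U)^(-1) U^T.
Compute U^T U =
  [31, -8]
  [-8, 15],
and U^T v = (-6, 7).
Solve U^T U · c = U^T v for the coefficients: c = (-34/401, 169/401). The projection is proj_W(v) = U c.
Check: (v - proj_W(v)) · u_1 = 0  (should be 0).
Check: (v - proj_W(v)) · u_2 = 0  (should be 0).
Result: proj_W(v) = (236/401, -237/401, 271/401, 609/401).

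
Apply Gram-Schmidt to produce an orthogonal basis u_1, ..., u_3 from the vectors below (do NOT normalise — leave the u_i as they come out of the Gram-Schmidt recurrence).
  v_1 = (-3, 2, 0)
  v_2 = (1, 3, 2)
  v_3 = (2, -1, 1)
Orthogonal basis:
  u_1 = (-3, 2, 0)
  u_2 = (22/13, 33/13, 2)
  u_3 = (-36/173, -54/173, 99/173)

Apply the Gram-Schmidt recurrence
  u_1 = v_1
  u_i = v_i − Σ_{j<i} ((v_i · u_j) / (u_j · u_j)) · u_j.

Step by step this gives:
  u_1 = (-3, 2, 0)
  u_2 = (22/13, 33/13, 2)
  u_3 = (-36/173, -54/173, 99/173)

Orthogonality check:
  u_2 · u_1 = 0 (should be 0)
  u_3 · u_1 = 0 (should be 0)
  u_3 · u_2 = 0 (should be 0)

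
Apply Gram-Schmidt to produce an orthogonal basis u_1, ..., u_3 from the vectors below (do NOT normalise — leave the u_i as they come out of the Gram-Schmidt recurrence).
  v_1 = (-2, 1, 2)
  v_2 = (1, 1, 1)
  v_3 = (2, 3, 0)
Orthogonal basis:
  u_1 = (-2, 1, 2)
  u_2 = (11/9, 8/9, 7/9)
  u_3 = (-5/13, 20/13, -15/13)

Apply the Gram-Schmidt recurrence
  u_1 = v_1
  u_i = v_i − Σ_{j<i} ((v_i · u_j) / (u_j · u_j)) · u_j.

Step by step this gives:
  u_1 = (-2, 1, 2)
  u_2 = (11/9, 8/9, 7/9)
  u_3 = (-5/13, 20/13, -15/13)

Orthogonality check:
  u_2 · u_1 = 0 (should be 0)
  u_3 · u_1 = 0 (should be 0)
  u_3 · u_2 = 0 (should be 0)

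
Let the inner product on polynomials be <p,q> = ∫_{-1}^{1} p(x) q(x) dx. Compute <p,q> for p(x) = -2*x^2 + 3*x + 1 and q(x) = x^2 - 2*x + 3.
<p,q> = -32/15

Expand the product: p(x)·q(x) = -2*x^4 + 7*x^3 - 11*x^2 + 7*x + 3.
∫_{-1}^{1} of each monomial x^k gives [2/(k+1) if k even, 0 if k odd]. Integrating term-by-term (or equivalently evaluating the antiderivative F(x) = -2*x^5/5 + 7*x^4/4 - 11*x^3/3 + 7*x^2/2 + 3*x at the endpoints):
  F(1) − F(−1) = 251/60 − (379/60) = -32/15.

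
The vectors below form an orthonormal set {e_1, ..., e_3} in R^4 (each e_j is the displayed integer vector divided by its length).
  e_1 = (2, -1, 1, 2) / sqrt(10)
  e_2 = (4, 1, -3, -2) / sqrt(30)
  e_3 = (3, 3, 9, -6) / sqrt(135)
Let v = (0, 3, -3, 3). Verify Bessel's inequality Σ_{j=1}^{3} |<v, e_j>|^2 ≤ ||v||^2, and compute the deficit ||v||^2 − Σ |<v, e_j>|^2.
Σ |<v, e_j>|^2 = 54/5; ||v||^2 = 27; deficit = 81/5

Write each e_j = u_j / sqrt(<u_j, u_j>) where u_j is the displayed integer vector. Then <v, e_j> = <v, u_j> / sqrt(<u_j, u_j>), so |<v, e_j>|^2 = <v, u_j>^2 / <u_j, u_j>.
Coefficients: <v, e_1> = 0/sqrt(10), <v, e_2> = 6/sqrt(30), <v, e_3> = -36/sqrt(135).
Square and sum: Σ |<v, e_j>|^2 = 54/5.
Compute ||v||^2 = v·v = 27.
Deficit = 27 − 54/5 = 81/5 ≥ 0, confirming Bessel's inequality. (The deficit equals ||v − Σ <v,e_j> e_j||^2, the squared distance from v to span{e_j}.)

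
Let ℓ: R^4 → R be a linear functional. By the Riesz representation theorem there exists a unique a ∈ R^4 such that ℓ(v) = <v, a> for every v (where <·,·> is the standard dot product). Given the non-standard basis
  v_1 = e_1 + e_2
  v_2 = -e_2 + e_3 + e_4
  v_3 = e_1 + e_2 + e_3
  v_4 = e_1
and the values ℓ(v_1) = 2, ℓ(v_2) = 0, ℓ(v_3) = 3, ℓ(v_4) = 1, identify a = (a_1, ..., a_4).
a = (1, 1, 1, 0)

Write a = (a_1, ..., a_4) in the standard basis. For each basis vector v_i, ℓ(v_i) = <v_i, a> is a linear equation in the a_j's. Collect the n equations into a matrix system V a = ℓ, where row i of V is v_i (expressed in the standard basis). Since V is invertible (lower-triangular with 1s on the diagonal, up to permutation), solve by back-substitution:
  V =
[[1, 1, 0, 0],
 [0, -1, 1, 1],
 [1, 1, 1, 0],
 [1, 0, 0, 0]]
  V a = (2, 0, 3, 1)
Solving gives a = (1, 1, 1, 0).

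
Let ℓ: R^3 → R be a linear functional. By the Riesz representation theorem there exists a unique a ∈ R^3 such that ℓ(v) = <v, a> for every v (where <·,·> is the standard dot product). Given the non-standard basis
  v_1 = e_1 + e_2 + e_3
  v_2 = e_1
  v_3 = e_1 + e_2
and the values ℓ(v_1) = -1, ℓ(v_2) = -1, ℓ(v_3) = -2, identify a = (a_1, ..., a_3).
a = (-1, -1, 1)

Write a = (a_1, ..., a_3) in the standard basis. For each basis vector v_i, ℓ(v_i) = <v_i, a> is a linear equation in the a_j's. Collect the n equations into a matrix system V a = ℓ, where row i of V is v_i (expressed in the standard basis). Since V is invertible (lower-triangular with 1s on the diagonal, up to permutation), solve by back-substitution:
  V =
[[1, 1, 1],
 [1, 0, 0],
 [1, 1, 0]]
  V a = (-1, -1, -2)
Solving gives a = (-1, -1, 1).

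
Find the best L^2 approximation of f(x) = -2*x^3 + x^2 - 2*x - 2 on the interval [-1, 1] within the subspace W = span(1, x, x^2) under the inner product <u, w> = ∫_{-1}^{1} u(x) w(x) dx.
g(x) = x^2 - 16*x/5 - 2

The best approximation g ∈ W is the orthogonal projection of f onto W. Writing g = a_0 + a_1 x + a_2 x^2, the coefficients solve the normal equations G · a = b where
  G_{ij} = <φ_i, φ_j> and b_i = <f, φ_i>, with φ_0 = 1, φ_1 = x, φ_2 = x^2.
G =
  [2, 0, 2/3]
  [0, 2/3, 0]
  [2/3, 0, 2/5],
b = (-10/3, -32/15, -14/15).
Solving gives a_0 = -2, a_1 = -16/5, a_2 = 1, so
  g(x) = x^2 - 16*x/5 - 2.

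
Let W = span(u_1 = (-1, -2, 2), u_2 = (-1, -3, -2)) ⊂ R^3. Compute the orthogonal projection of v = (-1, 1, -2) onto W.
proj_W(v) = (43/117, 53/117, -218/117)

Set up U = [u_1 | ... | u_2] ∈ R^(3×2). The projector onto W = col(U) is P = U (U^T U)^(-1) U^T.
Compute U^T U =
  [9, 3]
  [3, 14],
and U^T v = (-5, 2).
Solve U^T U · c = U^T v for the coefficients: c = (-76/117, 11/39). The projection is proj_W(v) = U c.
Check: (v - proj_W(v)) · u_1 = 0  (should be 0).
Check: (v - proj_W(v)) · u_2 = 0  (should be 0).
Result: proj_W(v) = (43/117, 53/117, -218/117).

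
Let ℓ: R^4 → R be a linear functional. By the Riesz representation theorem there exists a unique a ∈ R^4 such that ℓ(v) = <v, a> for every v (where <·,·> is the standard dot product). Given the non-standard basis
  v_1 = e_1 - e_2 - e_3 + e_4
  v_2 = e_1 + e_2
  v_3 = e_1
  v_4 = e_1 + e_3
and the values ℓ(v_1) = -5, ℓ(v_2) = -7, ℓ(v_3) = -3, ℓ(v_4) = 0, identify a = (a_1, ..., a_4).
a = (-3, -4, 3, -3)

Write a = (a_1, ..., a_4) in the standard basis. For each basis vector v_i, ℓ(v_i) = <v_i, a> is a linear equation in the a_j's. Collect the n equations into a matrix system V a = ℓ, where row i of V is v_i (expressed in the standard basis). Since V is invertible (lower-triangular with 1s on the diagonal, up to permutation), solve by back-substitution:
  V =
[[1, -1, -1, 1],
 [1, 1, 0, 0],
 [1, 0, 0, 0],
 [1, 0, 1, 0]]
  V a = (-5, -7, -3, 0)
Solving gives a = (-3, -4, 3, -3).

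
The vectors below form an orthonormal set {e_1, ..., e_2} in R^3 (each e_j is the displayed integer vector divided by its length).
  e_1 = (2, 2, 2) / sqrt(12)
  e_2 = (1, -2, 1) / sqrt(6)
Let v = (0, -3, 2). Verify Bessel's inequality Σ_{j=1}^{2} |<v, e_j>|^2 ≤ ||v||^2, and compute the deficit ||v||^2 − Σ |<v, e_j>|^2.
Σ |<v, e_j>|^2 = 11; ||v||^2 = 13; deficit = 2

Write each e_j = u_j / sqrt(<u_j, u_j>) where u_j is the displayed integer vector. Then <v, e_j> = <v, u_j> / sqrt(<u_j, u_j>), so |<v, e_j>|^2 = <v, u_j>^2 / <u_j, u_j>.
Coefficients: <v, e_1> = -2/sqrt(12), <v, e_2> = 8/sqrt(6).
Square and sum: Σ |<v, e_j>|^2 = 11.
Compute ||v||^2 = v·v = 13.
Deficit = 13 − 11 = 2 ≥ 0, confirming Bessel's inequality. (The deficit equals ||v − Σ <v,e_j> e_j||^2, the squared distance from v to span{e_j}.)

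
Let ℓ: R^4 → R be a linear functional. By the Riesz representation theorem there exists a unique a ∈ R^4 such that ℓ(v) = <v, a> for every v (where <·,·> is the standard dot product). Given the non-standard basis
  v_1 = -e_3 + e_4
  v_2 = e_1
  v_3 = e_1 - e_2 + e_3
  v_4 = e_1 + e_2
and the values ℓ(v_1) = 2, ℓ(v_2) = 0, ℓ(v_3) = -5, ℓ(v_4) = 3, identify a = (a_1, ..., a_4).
a = (0, 3, -2, 0)

Write a = (a_1, ..., a_4) in the standard basis. For each basis vector v_i, ℓ(v_i) = <v_i, a> is a linear equation in the a_j's. Collect the n equations into a matrix system V a = ℓ, where row i of V is v_i (expressed in the standard basis). Since V is invertible (lower-triangular with 1s on the diagonal, up to permutation), solve by back-substitution:
  V =
[[0, 0, -1, 1],
 [1, 0, 0, 0],
 [1, -1, 1, 0],
 [1, 1, 0, 0]]
  V a = (2, 0, -5, 3)
Solving gives a = (0, 3, -2, 0).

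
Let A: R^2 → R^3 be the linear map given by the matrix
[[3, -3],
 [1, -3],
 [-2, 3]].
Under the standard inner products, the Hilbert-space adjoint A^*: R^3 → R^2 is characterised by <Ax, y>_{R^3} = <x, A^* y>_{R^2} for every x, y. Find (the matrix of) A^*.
A^* = A^T =
[[3, 1, -2],
 [-3, -3, 3]]

For real matrices with standard dot products, the defining identity <Ax, y> = <x, A^* y> gives (Ax)^T y = x^T (A^*) y, i.e. x^T A^T y = x^T (A^*) y. Since this holds for all x, y, we must have A^* = A^T. Therefore
A^* =
[[3, 1, -2],
 [-3, -3, 3]].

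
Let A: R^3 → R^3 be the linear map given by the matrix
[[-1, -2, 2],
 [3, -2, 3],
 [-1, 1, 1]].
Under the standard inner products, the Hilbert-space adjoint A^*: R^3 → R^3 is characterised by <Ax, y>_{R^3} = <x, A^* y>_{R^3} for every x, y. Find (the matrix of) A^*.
A^* = A^T =
[[-1, 3, -1],
 [-2, -2, 1],
 [2, 3, 1]]

For real matrices with standard dot products, the defining identity <Ax, y> = <x, A^* y> gives (Ax)^T y = x^T (A^*) y, i.e. x^T A^T y = x^T (A^*) y. Since this holds for all x, y, we must have A^* = A^T. Therefore
A^* =
[[-1, 3, -1],
 [-2, -2, 1],
 [2, 3, 1]].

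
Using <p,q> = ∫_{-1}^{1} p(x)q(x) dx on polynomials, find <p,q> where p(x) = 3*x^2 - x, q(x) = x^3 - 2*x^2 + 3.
<p,q> = 16/5

Expand the product: p(x)·q(x) = 3*x^5 - 7*x^4 + 2*x^3 + 9*x^2 - 3*x.
∫_{-1}^{1} of each monomial x^k gives [2/(k+1) if k even, 0 if k odd]. Integrating term-by-term (or equivalently evaluating the antiderivative F(x) = x^6/2 - 7*x^5/5 + x^4/2 + 3*x^3 - 3*x^2/2 at the endpoints):
  F(1) − F(−1) = 11/10 − (-21/10) = 16/5.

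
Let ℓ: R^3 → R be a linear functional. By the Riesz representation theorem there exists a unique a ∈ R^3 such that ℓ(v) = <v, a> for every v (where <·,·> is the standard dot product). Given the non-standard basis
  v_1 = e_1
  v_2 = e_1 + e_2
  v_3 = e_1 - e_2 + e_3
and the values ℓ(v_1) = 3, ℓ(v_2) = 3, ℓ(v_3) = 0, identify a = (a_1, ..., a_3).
a = (3, 0, -3)

Write a = (a_1, ..., a_3) in the standard basis. For each basis vector v_i, ℓ(v_i) = <v_i, a> is a linear equation in the a_j's. Collect the n equations into a matrix system V a = ℓ, where row i of V is v_i (expressed in the standard basis). Since V is invertible (lower-triangular with 1s on the diagonal, up to permutation), solve by back-substitution:
  V =
[[1, 0, 0],
 [1, 1, 0],
 [1, -1, 1]]
  V a = (3, 3, 0)
Solving gives a = (3, 0, -3).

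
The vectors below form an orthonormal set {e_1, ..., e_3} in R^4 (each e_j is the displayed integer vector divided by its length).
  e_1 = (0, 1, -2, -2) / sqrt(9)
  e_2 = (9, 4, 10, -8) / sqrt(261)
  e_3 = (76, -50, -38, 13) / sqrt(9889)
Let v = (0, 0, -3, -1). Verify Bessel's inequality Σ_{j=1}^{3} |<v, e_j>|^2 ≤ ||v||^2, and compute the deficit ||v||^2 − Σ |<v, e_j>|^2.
Σ |<v, e_j>|^2 = 3409/341; ||v||^2 = 10; deficit = 1/341

Write each e_j = u_j / sqrt(<u_j, u_j>) where u_j is the displayed integer vector. Then <v, e_j> = <v, u_j> / sqrt(<u_j, u_j>), so |<v, e_j>|^2 = <v, u_j>^2 / <u_j, u_j>.
Coefficients: <v, e_1> = 8/sqrt(9), <v, e_2> = -22/sqrt(261), <v, e_3> = 101/sqrt(9889).
Square and sum: Σ |<v, e_j>|^2 = 3409/341.
Compute ||v||^2 = v·v = 10.
Deficit = 10 − 3409/341 = 1/341 ≥ 0, confirming Bessel's inequality. (The deficit equals ||v − Σ <v,e_j> e_j||^2, the squared distance from v to span{e_j}.)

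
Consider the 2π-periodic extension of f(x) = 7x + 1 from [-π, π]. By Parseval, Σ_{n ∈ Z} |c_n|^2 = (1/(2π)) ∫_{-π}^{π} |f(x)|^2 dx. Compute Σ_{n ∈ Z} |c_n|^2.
Σ |c_n|^2 = 49π^2/3 + 1

Expand and integrate term by term over [-π, π]:
  ∫ (7x)^2 dx = 49·(2π^3/3); ∫ 2·7·(1)·x dx = 0 (odd integrand); ∫ 1^2 dx = 1·2π.
So (1/(2π)) ∫_{-π}^{π} (7x + 1)^2 dx = 49π^2/3 + 1 = 49π^2/3 + 1.
Parseval ⇒ Σ |c_n|^2 = 49π^2/3 + 1.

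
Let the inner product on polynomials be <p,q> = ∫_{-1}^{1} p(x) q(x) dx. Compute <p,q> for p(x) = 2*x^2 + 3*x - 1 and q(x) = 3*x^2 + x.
<p,q> = 12/5

Expand the product: p(x)·q(x) = 6*x^4 + 11*x^3 - x.
∫_{-1}^{1} of each monomial x^k gives [2/(k+1) if k even, 0 if k odd]. Integrating term-by-term (or equivalently evaluating the antiderivative F(x) = 6*x^5/5 + 11*x^4/4 - x^2/2 at the endpoints):
  F(1) − F(−1) = 69/20 − (21/20) = 12/5.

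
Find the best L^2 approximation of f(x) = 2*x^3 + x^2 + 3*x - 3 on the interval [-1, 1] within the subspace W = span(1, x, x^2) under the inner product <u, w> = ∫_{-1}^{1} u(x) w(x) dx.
g(x) = x^2 + 21*x/5 - 3

The best approximation g ∈ W is the orthogonal projection of f onto W. Writing g = a_0 + a_1 x + a_2 x^2, the coefficients solve the normal equations G · a = b where
  G_{ij} = <φ_i, φ_j> and b_i = <f, φ_i>, with φ_0 = 1, φ_1 = x, φ_2 = x^2.
G =
  [2, 0, 2/3]
  [0, 2/3, 0]
  [2/3, 0, 2/5],
b = (-16/3, 14/5, -8/5).
Solving gives a_0 = -3, a_1 = 21/5, a_2 = 1, so
  g(x) = x^2 + 21*x/5 - 3.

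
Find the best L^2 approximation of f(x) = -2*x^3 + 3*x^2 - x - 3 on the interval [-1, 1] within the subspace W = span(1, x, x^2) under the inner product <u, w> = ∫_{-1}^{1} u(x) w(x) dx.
g(x) = 3*x^2 - 11*x/5 - 3

The best approximation g ∈ W is the orthogonal projection of f onto W. Writing g = a_0 + a_1 x + a_2 x^2, the coefficients solve the normal equations G · a = b where
  G_{ij} = <φ_i, φ_j> and b_i = <f, φ_i>, with φ_0 = 1, φ_1 = x, φ_2 = x^2.
G =
  [2, 0, 2/3]
  [0, 2/3, 0]
  [2/3, 0, 2/5],
b = (-4, -22/15, -4/5).
Solving gives a_0 = -3, a_1 = -11/5, a_2 = 3, so
  g(x) = 3*x^2 - 11*x/5 - 3.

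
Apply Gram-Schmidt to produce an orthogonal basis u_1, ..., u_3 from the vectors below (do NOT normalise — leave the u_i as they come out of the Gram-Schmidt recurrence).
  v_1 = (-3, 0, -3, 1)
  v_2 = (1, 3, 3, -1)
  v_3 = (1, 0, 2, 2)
Orthogonal basis:
  u_1 = (-3, 0, -3, 1)
  u_2 = (-20/19, 3, 18/19, -6/19)
  u_3 = (-18/211, -12/211, 185/211, 501/211)

Apply the Gram-Schmidt recurrence
  u_1 = v_1
  u_i = v_i − Σ_{j<i} ((v_i · u_j) / (u_j · u_j)) · u_j.

Step by step this gives:
  u_1 = (-3, 0, -3, 1)
  u_2 = (-20/19, 3, 18/19, -6/19)
  u_3 = (-18/211, -12/211, 185/211, 501/211)

Orthogonality check:
  u_2 · u_1 = 0 (should be 0)
  u_3 · u_1 = 0 (should be 0)
  u_3 · u_2 = 0 (should be 0)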